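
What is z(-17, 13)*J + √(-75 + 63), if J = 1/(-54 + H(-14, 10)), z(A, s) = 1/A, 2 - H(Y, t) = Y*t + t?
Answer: -1/1326 + 2*I*√3 ≈ -0.00075415 + 3.4641*I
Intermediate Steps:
H(Y, t) = 2 - t - Y*t (H(Y, t) = 2 - (Y*t + t) = 2 - (t + Y*t) = 2 + (-t - Y*t) = 2 - t - Y*t)
J = 1/78 (J = 1/(-54 + (2 - 1*10 - 1*(-14)*10)) = 1/(-54 + (2 - 10 + 140)) = 1/(-54 + 132) = 1/78 ≈ 0.012821)
z(-17, 13)*J + √(-75 + 63) = (1/78)/(-17) + √(-75 + 63) = -1/17*1/78 + √(-12) = -1/1326 + 2*I*√3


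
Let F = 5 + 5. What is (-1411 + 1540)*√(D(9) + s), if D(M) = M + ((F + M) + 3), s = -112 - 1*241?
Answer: 129*I*√322 ≈ 2314.8*I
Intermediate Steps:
F = 10
s = -353 (s = -112 - 241 = -353)
D(M) = 13 + 2*M (D(M) = M + ((10 + M) + 3) = M + (13 + M) = 13 + 2*M)
(-1411 + 1540)*√(D(9) + s) = (-1411 + 1540)*√((13 + 2*9) - 353) = 129*√((13 + 18) - 353) = 129*√(31 - 353) = 129*√(-322) = 129*(I*√322) = 129*I*√322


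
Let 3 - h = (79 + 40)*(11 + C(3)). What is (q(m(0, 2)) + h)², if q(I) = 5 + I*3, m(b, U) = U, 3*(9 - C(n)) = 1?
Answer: 48706441/9 ≈ 5.4118e+6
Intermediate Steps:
C(n) = 26/3 (C(n) = 9 - ⅓*1 = 9 - ⅓ = 26/3)
q(I) = 5 + 3*I
h = -7012/3 (h = 3 - (79 + 40)*(11 + 26/3) = 3 - 119*59/3 = 3 - 1*7021/3 = 3 - 7021/3 = -7012/3 ≈ -2337.3)
(q(m(0, 2)) + h)² = ((5 + 3*2) - 7012/3)² = ((5 + 6) - 7012/3)² = (11 - 7012/3)² = (-6979/3)² = 48706441/9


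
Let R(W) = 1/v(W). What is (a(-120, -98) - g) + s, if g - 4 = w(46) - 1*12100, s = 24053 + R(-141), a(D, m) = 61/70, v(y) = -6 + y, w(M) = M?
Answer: 53072681/1470 ≈ 36104.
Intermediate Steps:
R(W) = 1/(-6 + W)
a(D, m) = 61/70 (a(D, m) = 61*(1/70) = 61/70)
s = 3535790/147 (s = 24053 + 1/(-6 - 141) = 24053 + 1/(-147) = 24053 - 1/147 = 3535790/147 ≈ 24053.)
g = -12050 (g = 4 + (46 - 1*12100) = 4 + (46 - 12100) = 4 - 12054 = -12050)
(a(-120, -98) - g) + s = (61/70 - 1*(-12050)) + 3535790/147 = (61/70 + 12050) + 3535790/147 = 843561/70 + 3535790/147 = 53072681/1470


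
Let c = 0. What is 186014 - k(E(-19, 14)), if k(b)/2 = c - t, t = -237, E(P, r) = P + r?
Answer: 185540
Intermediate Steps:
k(b) = 474 (k(b) = 2*(0 - 1*(-237)) = 2*(0 + 237) = 2*237 = 474)
186014 - k(E(-19, 14)) = 186014 - 1*474 = 186014 - 474 = 185540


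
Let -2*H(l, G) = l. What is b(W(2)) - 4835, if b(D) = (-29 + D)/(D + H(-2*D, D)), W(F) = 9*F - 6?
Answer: -116057/24 ≈ -4835.7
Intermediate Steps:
W(F) = -6 + 9*F
H(l, G) = -l/2
b(D) = (-29 + D)/(2*D) (b(D) = (-29 + D)/(D - (-1)*D) = (-29 + D)/(D + D) = (-29 + D)/((2*D)) = (-29 + D)*(1/(2*D)) = (-29 + D)/(2*D))
b(W(2)) - 4835 = (-29 + (-6 + 9*2))/(2*(-6 + 9*2)) - 4835 = (-29 + (-6 + 18))/(2*(-6 + 18)) - 4835 = (½)*(-29 + 12)/12 - 4835 = (½)*(1/12)*(-17) - 4835 = -17/24 - 4835 = -116057/24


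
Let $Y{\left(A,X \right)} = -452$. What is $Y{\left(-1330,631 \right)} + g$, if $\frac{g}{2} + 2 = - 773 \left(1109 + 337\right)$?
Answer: $-2235972$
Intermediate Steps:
$g = -2235520$ ($g = -4 + 2 \left(- 773 \left(1109 + 337\right)\right) = -4 + 2 \left(\left(-773\right) 1446\right) = -4 + 2 \left(-1117758\right) = -4 - 2235516 = -2235520$)
$Y{\left(-1330,631 \right)} + g = -452 - 2235520 = -2235972$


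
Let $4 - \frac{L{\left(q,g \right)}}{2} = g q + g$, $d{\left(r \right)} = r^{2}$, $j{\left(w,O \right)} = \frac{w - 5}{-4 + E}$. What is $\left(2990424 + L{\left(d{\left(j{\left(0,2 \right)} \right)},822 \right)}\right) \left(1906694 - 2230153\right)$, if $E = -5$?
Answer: $- \frac{26097828809384}{27} \approx -9.6659 \cdot 10^{11}$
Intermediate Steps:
$j{\left(w,O \right)} = \frac{5}{9} - \frac{w}{9}$ ($j{\left(w,O \right)} = \frac{w - 5}{-4 - 5} = \frac{-5 + w}{-9} = \left(-5 + w\right) \left(- \frac{1}{9}\right) = \frac{5}{9} - \frac{w}{9}$)
$L{\left(q,g \right)} = 8 - 2 g - 2 g q$ ($L{\left(q,g \right)} = 8 - 2 \left(g q + g\right) = 8 - 2 \left(g + g q\right) = 8 - \left(2 g + 2 g q\right) = 8 - 2 g - 2 g q$)
$\left(2990424 + L{\left(d{\left(j{\left(0,2 \right)} \right)},822 \right)}\right) \left(1906694 - 2230153\right) = \left(2990424 - \left(1636 + 1644 \left(\frac{5}{9} - 0\right)^{2}\right)\right) \left(1906694 - 2230153\right) = \left(2990424 - \left(1636 + 1644 \left(\frac{5}{9} + 0\right)^{2}\right)\right) \left(-323459\right) = \left(2990424 - \left(1636 + \frac{13700}{27}\right)\right) \left(-323459\right) = \left(2990424 - \frac{57872}{27}\right) \left(-323459\right) = \frac{80683576}{27} \left(-323459\right) = - \frac{26097828809384}{27}$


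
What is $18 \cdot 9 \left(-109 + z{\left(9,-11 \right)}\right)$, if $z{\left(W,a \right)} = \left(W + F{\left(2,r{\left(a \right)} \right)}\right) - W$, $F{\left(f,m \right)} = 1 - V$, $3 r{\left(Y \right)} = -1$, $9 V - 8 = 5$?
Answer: $-17730$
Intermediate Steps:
$V = \frac{13}{9}$ ($V = \frac{8}{9} + \frac{1}{9} \cdot 5 = \frac{8}{9} + \frac{5}{9} = \frac{13}{9} \approx 1.4444$)
$r{\left(Y \right)} = - \frac{1}{3}$ ($r{\left(Y \right)} = \frac{1}{3} \left(-1\right) = - \frac{1}{3}$)
$F{\left(f,m \right)} = - \frac{4}{9}$ ($F{\left(f,m \right)} = 1 - \frac{13}{9} = - \frac{4}{9}$)
$z{\left(W,a \right)} = - \frac{4}{9}$ ($z{\left(W,a \right)} = \left(W - \frac{4}{9}\right) - W = \left(- \frac{4}{9} + W\right) - W = - \frac{4}{9}$)
$18 \cdot 9 \left(-109 + z{\left(9,-11 \right)}\right) = 18 \cdot 9 \left(-109 - \frac{4}{9}\right) = 162 \left(- \frac{985}{9}\right) = -17730$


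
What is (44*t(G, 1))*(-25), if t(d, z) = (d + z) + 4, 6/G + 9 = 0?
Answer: -14300/3 ≈ -4766.7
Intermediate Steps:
G = -⅔ (G = 6/(-9 + 0) = 6/(-9) = 6*(-⅑) = -⅔ ≈ -0.66667)
t(d, z) = 4 + d + z
(44*t(G, 1))*(-25) = (44*(4 - ⅔ + 1))*(-25) = (44*(13/3))*(-25) = (572/3)*(-25) = -14300/3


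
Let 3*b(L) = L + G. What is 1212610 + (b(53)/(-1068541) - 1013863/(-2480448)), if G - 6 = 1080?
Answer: 3213975851526140939/2650460386368 ≈ 1.2126e+6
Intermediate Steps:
G = 1086 (G = 6 + 1080 = 1086)
b(L) = 362 + L/3 (b(L) = (L + 1086)/3 = (1086 + L)/3 = 362 + L/3)
1212610 + (b(53)/(-1068541) - 1013863/(-2480448)) = 1212610 + ((362 + (1/3)*53)/(-1068541) - 1013863/(-2480448)) = 1212610 + ((362 + 53/3)*(-1/1068541) - 1013863*(-1/2480448)) = 1212610 + ((1139/3)*(-1/1068541) + 1013863/2480448) = 1212610 + (-1139/3205623 + 1013863/2480448) = 1212610 + 1082412440459/2650460386368 = 3213975851526140939/2650460386368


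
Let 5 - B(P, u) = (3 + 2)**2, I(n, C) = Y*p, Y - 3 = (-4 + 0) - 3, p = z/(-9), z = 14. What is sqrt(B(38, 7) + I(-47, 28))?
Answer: 2*I*sqrt(31)/3 ≈ 3.7118*I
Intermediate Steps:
p = -14/9 (p = 14/(-9) = 14*(-1/9) = -14/9 ≈ -1.5556)
Y = -4 (Y = 3 + ((-4 + 0) - 3) = 3 + (-4 - 3) = 3 - 7 = -4)
I(n, C) = 56/9 (I(n, C) = -4*(-14/9) = 56/9)
B(P, u) = -20 (B(P, u) = 5 - (3 + 2)**2 = 5 - 1*5**2 = 5 - 1*25 = 5 - 25 = -20)
sqrt(B(38, 7) + I(-47, 28)) = sqrt(-20 + 56/9) = sqrt(-124/9) = 2*I*sqrt(31)/3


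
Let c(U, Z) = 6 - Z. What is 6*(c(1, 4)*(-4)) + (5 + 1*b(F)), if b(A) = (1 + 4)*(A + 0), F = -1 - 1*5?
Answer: -73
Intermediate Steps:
F = -6 (F = -1 - 5 = -6)
b(A) = 5*A
6*(c(1, 4)*(-4)) + (5 + 1*b(F)) = 6*((6 - 1*4)*(-4)) + (5 + 1*(5*(-6))) = 6*((6 - 4)*(-4)) + (5 + 1*(-30)) = 6*(2*(-4)) + (5 - 30) = 6*(-8) - 25 = -48 - 25 = -73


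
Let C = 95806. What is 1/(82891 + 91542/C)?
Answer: 47903/3970773344 ≈ 1.2064e-5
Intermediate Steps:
1/(82891 + 91542/C) = 1/(82891 + 91542/95806) = 1/(82891 + 91542*(1/95806)) = 1/(82891 + 45771/47903) = 1/(3970773344/47903) = 47903/3970773344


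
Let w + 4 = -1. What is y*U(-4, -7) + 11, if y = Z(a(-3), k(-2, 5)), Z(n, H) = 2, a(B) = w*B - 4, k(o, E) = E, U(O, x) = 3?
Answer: 17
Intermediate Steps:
w = -5 (w = -4 - 1 = -5)
a(B) = -4 - 5*B (a(B) = -5*B - 4 = -4 - 5*B)
y = 2
y*U(-4, -7) + 11 = 2*3 + 11 = 6 + 11 = 17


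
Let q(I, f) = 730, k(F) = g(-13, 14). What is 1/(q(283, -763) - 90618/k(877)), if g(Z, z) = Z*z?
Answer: 91/111739 ≈ 0.00081440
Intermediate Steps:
k(F) = -182 (k(F) = -13*14 = -182)
1/(q(283, -763) - 90618/k(877)) = 1/(730 - 90618/(-182)) = 1/(730 - 90618*(-1/182)) = 1/(730 + 45309/91) = 1/(111739/91) = 91/111739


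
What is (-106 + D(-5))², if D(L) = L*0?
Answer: 11236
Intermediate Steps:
D(L) = 0
(-106 + D(-5))² = (-106 + 0)² = (-106)² = 11236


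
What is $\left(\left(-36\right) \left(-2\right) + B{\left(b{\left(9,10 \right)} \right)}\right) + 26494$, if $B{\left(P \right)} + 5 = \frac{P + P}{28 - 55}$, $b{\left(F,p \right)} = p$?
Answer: $\frac{717127}{27} \approx 26560.0$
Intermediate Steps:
$B{\left(P \right)} = -5 - \frac{2 P}{27}$ ($B{\left(P \right)} = -5 + \frac{P + P}{28 - 55} = -5 + \frac{2 P}{-27} = -5 + 2 P \left(- \frac{1}{27}\right) = -5 - \frac{2 P}{27}$)
$\left(\left(-36\right) \left(-2\right) + B{\left(b{\left(9,10 \right)} \right)}\right) + 26494 = \left(\left(-36\right) \left(-2\right) - \frac{155}{27}\right) + 26494 = \left(72 - \frac{155}{27}\right) + 26494 = \frac{1789}{27} + 26494 = \frac{717127}{27}$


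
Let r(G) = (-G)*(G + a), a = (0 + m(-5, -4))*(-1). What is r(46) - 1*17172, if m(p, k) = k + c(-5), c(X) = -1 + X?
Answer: -19748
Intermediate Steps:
m(p, k) = -6 + k (m(p, k) = k + (-1 - 5) = k - 6 = -6 + k)
a = 10 (a = (0 + (-6 - 4))*(-1) = (0 - 10)*(-1) = -10*(-1) = 10)
r(G) = -G*(10 + G) (r(G) = (-G)*(G + 10) = (-G)*(10 + G) = -G*(10 + G))
r(46) - 1*17172 = -1*46*(10 + 46) - 1*17172 = -1*46*56 - 17172 = -2576 - 17172 = -19748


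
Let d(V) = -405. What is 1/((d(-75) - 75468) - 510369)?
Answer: -1/586242 ≈ -1.7058e-6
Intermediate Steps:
1/((d(-75) - 75468) - 510369) = 1/((-405 - 75468) - 510369) = 1/(-75873 - 510369) = 1/(-586242) = -1/586242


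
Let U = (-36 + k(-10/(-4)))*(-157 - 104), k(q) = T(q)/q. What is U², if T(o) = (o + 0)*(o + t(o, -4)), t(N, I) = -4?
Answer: 383180625/4 ≈ 9.5795e+7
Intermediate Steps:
T(o) = o*(-4 + o) (T(o) = (o + 0)*(o - 4) = o*(-4 + o))
k(q) = -4 + q (k(q) = (q*(-4 + q))/q = -4 + q)
U = 19575/2 (U = (-36 + (-4 - 10/(-4)))*(-157 - 104) = (-36 + (-4 - 10*(-¼)))*(-261) = (-36 + (-4 + 5/2))*(-261) = (-36 - 3/2)*(-261) = -75/2*(-261) = 19575/2 ≈ 9787.5)
U² = (19575/2)² = 383180625/4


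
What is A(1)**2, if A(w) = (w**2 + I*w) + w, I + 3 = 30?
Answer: 841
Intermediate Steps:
I = 27 (I = -3 + 30 = 27)
A(w) = w**2 + 28*w (A(w) = (w**2 + 27*w) + w = w**2 + 28*w)
A(1)**2 = (1*(28 + 1))**2 = (1*29)**2 = 29**2 = 841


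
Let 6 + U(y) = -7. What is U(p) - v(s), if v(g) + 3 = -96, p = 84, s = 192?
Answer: 86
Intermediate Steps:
v(g) = -99 (v(g) = -3 - 96 = -99)
U(y) = -13 (U(y) = -6 - 7 = -13)
U(p) - v(s) = -13 - 1*(-99) = -13 + 99 = 86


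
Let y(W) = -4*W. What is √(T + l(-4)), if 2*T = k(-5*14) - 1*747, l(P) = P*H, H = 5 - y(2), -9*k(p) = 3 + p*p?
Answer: I*√6281/3 ≈ 26.418*I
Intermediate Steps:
k(p) = -⅓ - p²/9 (k(p) = -(3 + p*p)/9 = -(3 + p²)/9 = -⅓ - p²/9)
H = 13 (H = 5 - (-4)*2 = 5 - 1*(-8) = 5 + 8 = 13)
l(P) = 13*P (l(P) = P*13 = 13*P)
T = -5813/9 (T = ((-⅓ - (-5*14)²/9) - 1*747)/2 = ((-⅓ - ⅑*(-70)²) - 747)/2 = ((-⅓ - ⅑*4900) - 747)/2 = ((-⅓ - 4900/9) - 747)/2 = (-4903/9 - 747)/2 = (½)*(-11626/9) = -5813/9 ≈ -645.89)
√(T + l(-4)) = √(-5813/9 + 13*(-4)) = √(-5813/9 - 52) = √(-6281/9) = I*√6281/3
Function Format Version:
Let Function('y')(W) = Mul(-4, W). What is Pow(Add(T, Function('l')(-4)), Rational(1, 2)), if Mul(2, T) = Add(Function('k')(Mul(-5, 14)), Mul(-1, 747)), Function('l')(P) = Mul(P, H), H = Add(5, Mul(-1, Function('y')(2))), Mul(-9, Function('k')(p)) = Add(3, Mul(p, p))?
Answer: Mul(Rational(1, 3), I, Pow(6281, Rational(1, 2))) ≈ Mul(26.418, I)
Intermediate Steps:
Function('k')(p) = Add(Rational(-1, 3), Mul(Rational(-1, 9), Pow(p, 2))) (Function('k')(p) = Mul(Rational(-1, 9), Add(3, Mul(p, p))) = Mul(Rational(-1, 9), Add(3, Pow(p, 2))) = Add(Rational(-1, 3), Mul(Rational(-1, 9), Pow(p, 2))))
H = 13 (H = Add(5, Mul(-1, Mul(-4, 2))) = Add(5, Mul(-1, -8)) = Add(5, 8) = 13)
Function('l')(P) = Mul(13, P) (Function('l')(P) = Mul(P, 13) = Mul(13, P))
T = Rational(-5813, 9) (T = Mul(Rational(1, 2), Add(Add(Rational(-1, 3), Mul(Rational(-1, 9), Pow(Mul(-5, 14), 2))), Mul(-1, 747))) = Mul(Rational(1, 2), Add(Add(Rational(-1, 3), Mul(Rational(-1, 9), Pow(-70, 2))), -747)) = Mul(Rational(1, 2), Add(Add(Rational(-1, 3), Mul(Rational(-1, 9), 4900)), -747)) = Mul(Rational(1, 2), Add(Add(Rational(-1, 3), Rational(-4900, 9)), -747)) = Mul(Rational(1, 2), Add(Rational(-4903, 9), -747)) = Mul(Rational(1, 2), Rational(-11626, 9)) = Rational(-5813, 9) ≈ -645.89)
Pow(Add(T, Function('l')(-4)), Rational(1, 2)) = Pow(Add(Rational(-5813, 9), Mul(13, -4)), Rational(1, 2)) = Pow(Add(Rational(-5813, 9), -52), Rational(1, 2)) = Pow(Rational(-6281, 9), Rational(1, 2)) = Mul(Rational(1, 3), I, Pow(6281, Rational(1, 2)))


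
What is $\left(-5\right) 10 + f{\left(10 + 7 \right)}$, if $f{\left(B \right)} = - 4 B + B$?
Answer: $-101$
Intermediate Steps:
$f{\left(B \right)} = - 3 B$
$\left(-5\right) 10 + f{\left(10 + 7 \right)} = \left(-5\right) 10 - 3 \left(10 + 7\right) = -50 - 51 = -101$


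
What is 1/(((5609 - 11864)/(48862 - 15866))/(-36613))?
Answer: 1208082548/6255 ≈ 1.9314e+5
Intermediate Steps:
1/(((5609 - 11864)/(48862 - 15866))/(-36613)) = 1/(-6255/32996*(-1/36613)) = 1/(6255/1208082548) = 1208082548/6255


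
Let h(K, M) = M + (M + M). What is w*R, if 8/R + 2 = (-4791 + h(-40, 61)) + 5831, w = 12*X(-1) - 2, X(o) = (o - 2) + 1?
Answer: -208/1221 ≈ -0.17035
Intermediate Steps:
X(o) = -1 + o (X(o) = (-2 + o) + 1 = -1 + o)
h(K, M) = 3*M (h(K, M) = M + 2*M = 3*M)
w = -26 (w = 12*(-1 - 1) - 2 = 12*(-2) - 2 = -24 - 2 = -26)
R = 8/1221 (R = 8/(-2 + ((-4791 + 3*61) + 5831)) = 8/(-2 + ((-4791 + 183) + 5831)) = 8/(-2 + (-4608 + 5831)) = 8/(-2 + 1223) = 8/1221 ≈ 0.0065520)
w*R = -26*8/1221 = -208/1221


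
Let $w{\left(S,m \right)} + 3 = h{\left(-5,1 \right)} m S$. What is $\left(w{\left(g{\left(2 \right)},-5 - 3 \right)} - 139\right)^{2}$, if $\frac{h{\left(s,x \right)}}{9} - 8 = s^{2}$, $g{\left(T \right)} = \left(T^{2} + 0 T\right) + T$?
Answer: $207302404$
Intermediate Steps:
$g{\left(T \right)} = T + T^{2}$ ($g{\left(T \right)} = \left(T^{2} + 0\right) + T = T^{2} + T = T + T^{2}$)
$h{\left(s,x \right)} = 72 + 9 s^{2}$
$w{\left(S,m \right)} = -3 + 297 S m$ ($w{\left(S,m \right)} = -3 + \left(72 + 9 \left(-5\right)^{2}\right) m S = -3 + \left(72 + 9 \cdot 25\right) m S = -3 + \left(72 + 225\right) m S = -3 + 297 m S = -3 + 297 S m$)
$\left(w{\left(g{\left(2 \right)},-5 - 3 \right)} - 139\right)^{2} = \left(\left(-3 + 297 \cdot 2 \left(1 + 2\right) \left(-5 - 3\right)\right) - 139\right)^{2} = \left(\left(-3 + 297 \cdot 2 \cdot 3 \left(-8\right)\right) - 139\right)^{2} = \left(\left(-3 + 297 \cdot 6 \left(-8\right)\right) - 139\right)^{2} = \left(\left(-3 - 14256\right) - 139\right)^{2} = \left(-14259 - 139\right)^{2} = \left(-14398\right)^{2} = 207302404$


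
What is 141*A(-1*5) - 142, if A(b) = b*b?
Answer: 3383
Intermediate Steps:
A(b) = b**2
141*A(-1*5) - 142 = 141*(-1*5)**2 - 142 = 141*(-5)**2 - 142 = 141*25 - 142 = 3525 - 142 = 3383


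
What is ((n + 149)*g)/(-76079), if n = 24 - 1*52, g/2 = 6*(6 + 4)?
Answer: -14520/76079 ≈ -0.19085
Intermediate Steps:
g = 120 (g = 2*(6*(6 + 4)) = 2*(6*10) = 2*60 = 120)
n = -28 (n = 24 - 52 = -28)
((n + 149)*g)/(-76079) = ((-28 + 149)*120)/(-76079) = (121*120)*(-1/76079) = 14520*(-1/76079) = -14520/76079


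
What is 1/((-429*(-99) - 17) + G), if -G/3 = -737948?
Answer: 1/2256298 ≈ 4.4320e-7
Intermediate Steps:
G = 2213844 (G = -3*(-737948) = 2213844)
1/((-429*(-99) - 17) + G) = 1/((-429*(-99) - 17) + 2213844) = 1/((42471 - 17) + 2213844) = 1/(42454 + 2213844) = 1/2256298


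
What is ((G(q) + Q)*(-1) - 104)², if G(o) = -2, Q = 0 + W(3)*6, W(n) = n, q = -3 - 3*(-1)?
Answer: 14400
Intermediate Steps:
q = 0 (q = -3 + 3 = 0)
Q = 18 (Q = 0 + 3*6 = 0 + 18 = 18)
((G(q) + Q)*(-1) - 104)² = ((-2 + 18)*(-1) - 104)² = (16*(-1) - 104)² = (-16 - 104)² = (-120)² = 14400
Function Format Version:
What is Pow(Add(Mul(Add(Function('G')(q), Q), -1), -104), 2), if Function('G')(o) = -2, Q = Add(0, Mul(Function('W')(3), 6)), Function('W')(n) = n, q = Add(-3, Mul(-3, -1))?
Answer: 14400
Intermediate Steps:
q = 0 (q = Add(-3, 3) = 0)
Q = 18 (Q = Add(0, Mul(3, 6)) = Add(0, 18) = 18)
Pow(Add(Mul(Add(Function('G')(q), Q), -1), -104), 2) = Pow(Add(Mul(Add(-2, 18), -1), -104), 2) = Pow(Add(Mul(16, -1), -104), 2) = Pow(Add(-16, -104), 2) = Pow(-120, 2) = 14400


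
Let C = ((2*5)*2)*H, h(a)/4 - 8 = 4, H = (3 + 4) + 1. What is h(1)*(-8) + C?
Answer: -224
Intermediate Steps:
H = 8 (H = 7 + 1 = 8)
h(a) = 48 (h(a) = 32 + 4*4 = 32 + 16 = 48)
C = 160 (C = ((2*5)*2)*8 = (10*2)*8 = 20*8 = 160)
h(1)*(-8) + C = 48*(-8) + 160 = -384 + 160 = -224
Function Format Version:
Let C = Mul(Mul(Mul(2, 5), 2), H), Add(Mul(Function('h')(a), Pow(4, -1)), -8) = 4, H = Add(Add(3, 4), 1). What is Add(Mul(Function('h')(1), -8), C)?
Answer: -224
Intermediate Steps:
H = 8 (H = Add(7, 1) = 8)
Function('h')(a) = 48 (Function('h')(a) = Add(32, Mul(4, 4)) = Add(32, 16) = 48)
C = 160 (C = Mul(Mul(Mul(2, 5), 2), 8) = Mul(Mul(10, 2), 8) = Mul(20, 8) = 160)
Add(Mul(Function('h')(1), -8), C) = Add(Mul(48, -8), 160) = Add(-384, 160) = -224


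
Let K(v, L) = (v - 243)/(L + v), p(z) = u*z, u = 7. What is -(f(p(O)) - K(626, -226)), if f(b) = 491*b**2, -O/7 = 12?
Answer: -67904121217/400 ≈ -1.6976e+8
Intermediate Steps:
O = -84 (O = -7*12 = -84)
p(z) = 7*z
K(v, L) = (-243 + v)/(L + v)
-(f(p(O)) - K(626, -226)) = -(491*(7*(-84))**2 - (-243 + 626)/(-226 + 626)) = -(491*(-588)**2 - 383/400) = -(491*345744 - 383/400) = -(169760304 - 1*383/400) = -(169760304 - 383/400) = -1*67904121217/400 = -67904121217/400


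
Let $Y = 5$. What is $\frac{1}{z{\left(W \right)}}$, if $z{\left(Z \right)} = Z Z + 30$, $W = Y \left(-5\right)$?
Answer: $\frac{1}{655} \approx 0.0015267$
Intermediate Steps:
$W = -25$ ($W = 5 \left(-5\right) = -25$)
$z{\left(Z \right)} = 30 + Z^{2}$ ($z{\left(Z \right)} = Z^{2} + 30 = 30 + Z^{2}$)
$\frac{1}{z{\left(W \right)}} = \frac{1}{30 + \left(-25\right)^{2}} = \frac{1}{30 + 625} = \frac{1}{655}$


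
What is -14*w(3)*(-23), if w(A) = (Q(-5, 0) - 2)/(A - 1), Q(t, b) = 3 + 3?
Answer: 644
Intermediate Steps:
Q(t, b) = 6
w(A) = 4/(-1 + A) (w(A) = (6 - 2)/(A - 1) = 4/(-1 + A))
-14*w(3)*(-23) = -56/(-1 + 3)*(-23) = -56/2*(-23) = -14*2*(-23) = -28*(-23) = 644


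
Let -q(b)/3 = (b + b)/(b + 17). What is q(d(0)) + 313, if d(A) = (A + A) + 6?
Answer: 7163/23 ≈ 311.43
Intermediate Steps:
d(A) = 6 + 2*A (d(A) = 2*A + 6 = 6 + 2*A)
q(b) = -6*b/(17 + b) (q(b) = -3*(b + b)/(b + 17) = -3*2*b/(17 + b) = -6*b/(17 + b))
q(d(0)) + 313 = -6*(6 + 2*0)/(17 + (6 + 2*0)) + 313 = -6*(6 + 0)/(17 + (6 + 0)) + 313 = -6*6/(17 + 6) + 313 = -6*6/23 + 313 = -6*6*1/23 + 313 = -36/23 + 313 = 7163/23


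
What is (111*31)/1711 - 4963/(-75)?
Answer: 8749768/128325 ≈ 68.184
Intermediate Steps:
(111*31)/1711 - 4963/(-75) = 3441*(1/1711) - 4963*(-1/75) = 3441/1711 + 4963/75 = 8749768/128325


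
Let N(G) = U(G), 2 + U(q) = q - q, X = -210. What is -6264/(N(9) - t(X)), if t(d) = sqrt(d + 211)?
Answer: 2088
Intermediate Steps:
U(q) = -2 (U(q) = -2 + (q - q) = -2 + 0 = -2)
t(d) = sqrt(211 + d)
N(G) = -2
-6264/(N(9) - t(X)) = -6264/(-2 - sqrt(211 - 210)) = -6264/(-2 - sqrt(1)) = -6264/(-2 - 1*1) = -6264/(-2 - 1) = -6264/(-3) = -6264*(-1/3) = 2088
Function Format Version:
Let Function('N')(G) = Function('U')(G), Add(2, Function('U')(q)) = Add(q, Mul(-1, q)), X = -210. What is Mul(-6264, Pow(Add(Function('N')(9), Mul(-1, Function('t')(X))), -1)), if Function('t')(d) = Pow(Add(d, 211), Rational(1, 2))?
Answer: 2088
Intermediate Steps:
Function('U')(q) = -2 (Function('U')(q) = Add(-2, Add(q, Mul(-1, q))) = Add(-2, 0) = -2)
Function('t')(d) = Pow(Add(211, d), Rational(1, 2))
Function('N')(G) = -2
Mul(-6264, Pow(Add(Function('N')(9), Mul(-1, Function('t')(X))), -1)) = Mul(-6264, Pow(Add(-2, Mul(-1, Pow(Add(211, -210), Rational(1, 2)))), -1)) = Mul(-6264, Pow(Add(-2, Mul(-1, Pow(1, Rational(1, 2)))), -1)) = Mul(-6264, Pow(Add(-2, Mul(-1, 1)), -1)) = Mul(-6264, Pow(Add(-2, -1), -1)) = Mul(-6264, Pow(-3, -1)) = Mul(-6264, Rational(-1, 3)) = 2088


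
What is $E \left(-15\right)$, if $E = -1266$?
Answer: $18990$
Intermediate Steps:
$E \left(-15\right) = \left(-1266\right) \left(-15\right) = 18990$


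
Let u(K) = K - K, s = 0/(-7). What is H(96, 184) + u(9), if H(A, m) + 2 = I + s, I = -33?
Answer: -35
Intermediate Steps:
s = 0 (s = -⅐*0 = 0)
u(K) = 0
H(A, m) = -35 (H(A, m) = -2 + (-33 + 0) = -2 - 33 = -35)
H(96, 184) + u(9) = -35 + 0 = -35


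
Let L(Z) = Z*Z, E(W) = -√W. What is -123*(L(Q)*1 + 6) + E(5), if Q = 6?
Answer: -5166 - √5 ≈ -5168.2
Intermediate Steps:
L(Z) = Z²
-123*(L(Q)*1 + 6) + E(5) = -123*(6²*1 + 6) - √5 = -123*(36*1 + 6) - √5 = -123*(36 + 6) - √5 = -123*42 - √5 = -5166 - √5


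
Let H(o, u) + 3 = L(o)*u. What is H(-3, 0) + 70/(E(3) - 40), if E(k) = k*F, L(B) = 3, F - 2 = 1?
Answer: -163/31 ≈ -5.2581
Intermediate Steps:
F = 3 (F = 2 + 1 = 3)
E(k) = 3*k (E(k) = k*3 = 3*k)
H(o, u) = -3 + 3*u
H(-3, 0) + 70/(E(3) - 40) = (-3 + 3*0) + 70/(3*3 - 40) = (-3 + 0) + 70/(9 - 40) = -3 + 70/(-31) = -3 + 70*(-1/31) = -3 - 70/31 = -163/31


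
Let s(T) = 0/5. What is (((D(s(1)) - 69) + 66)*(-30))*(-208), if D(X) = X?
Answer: -18720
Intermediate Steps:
s(T) = 0 (s(T) = 0*(⅕) = 0)
(((D(s(1)) - 69) + 66)*(-30))*(-208) = (((0 - 69) + 66)*(-30))*(-208) = ((-69 + 66)*(-30))*(-208) = -3*(-30)*(-208) = 90*(-208) = -18720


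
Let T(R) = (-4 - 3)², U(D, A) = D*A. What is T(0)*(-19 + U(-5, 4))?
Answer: -1911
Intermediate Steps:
U(D, A) = A*D
T(R) = 49 (T(R) = (-7)² = 49)
T(0)*(-19 + U(-5, 4)) = 49*(-19 + 4*(-5)) = 49*(-19 - 20) = 49*(-39) = -1911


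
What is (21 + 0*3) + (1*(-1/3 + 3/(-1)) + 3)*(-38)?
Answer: 101/3 ≈ 33.667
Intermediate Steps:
(21 + 0*3) + (1*(-1/3 + 3/(-1)) + 3)*(-38) = (21 + 0) + (1*(-1*⅓ + 3*(-1)) + 3)*(-38) = 21 + (1*(-⅓ - 3) + 3)*(-38) = 21 + (1*(-10/3) + 3)*(-38) = 21 + (-10/3 + 3)*(-38) = 21 - ⅓*(-38) = 21 + 38/3 = 101/3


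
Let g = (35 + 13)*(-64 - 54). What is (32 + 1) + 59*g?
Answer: -334143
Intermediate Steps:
g = -5664 (g = 48*(-118) = -5664)
(32 + 1) + 59*g = (32 + 1) + 59*(-5664) = 33 - 334176 = -334143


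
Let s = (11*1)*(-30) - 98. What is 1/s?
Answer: -1/428 ≈ -0.0023364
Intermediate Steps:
s = -428 (s = 11*(-30) - 98 = -330 - 98 = -428)
1/s = 1/(-428) = -1/428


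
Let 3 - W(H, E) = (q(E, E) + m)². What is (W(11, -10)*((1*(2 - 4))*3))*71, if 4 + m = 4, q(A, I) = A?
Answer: 41322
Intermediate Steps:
m = 0 (m = -4 + 4 = 0)
W(H, E) = 3 - E² (W(H, E) = 3 - (E + 0)² = 3 - E²)
(W(11, -10)*((1*(2 - 4))*3))*71 = ((3 - 1*(-10)²)*((1*(2 - 4))*3))*71 = ((3 - 1*100)*((1*(-2))*3))*71 = ((3 - 100)*(-2*3))*71 = -97*(-6)*71 = 582*71 = 41322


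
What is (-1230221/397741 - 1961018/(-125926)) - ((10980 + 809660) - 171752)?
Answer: -16249767969884358/25042966583 ≈ -6.4888e+5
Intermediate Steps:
(-1230221/397741 - 1961018/(-125926)) - ((10980 + 809660) - 171752) = (-1230221*1/397741 - 1961018*(-1/125926)) - (820640 - 171752) = (-1230221/397741 + 980509/62963) - 1*648888 = 312530225346/25042966583 - 648888 = -16249767969884358/25042966583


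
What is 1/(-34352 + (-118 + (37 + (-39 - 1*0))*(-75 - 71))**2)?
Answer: -1/4076 ≈ -0.00024534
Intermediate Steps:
1/(-34352 + (-118 + (37 + (-39 - 1*0))*(-75 - 71))**2) = 1/(-34352 + (-118 + (37 + (-39 + 0))*(-146))**2) = 1/(-34352 + (-118 + (37 - 39)*(-146))**2) = 1/(-34352 + (-118 - 2*(-146))**2) = 1/(-34352 + (-118 + 292)**2) = 1/(-34352 + 174**2) = 1/(-34352 + 30276) = 1/(-4076) = -1/4076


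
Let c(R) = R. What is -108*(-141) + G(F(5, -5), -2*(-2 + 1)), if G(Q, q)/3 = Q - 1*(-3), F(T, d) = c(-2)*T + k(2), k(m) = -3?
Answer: 15198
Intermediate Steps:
F(T, d) = -3 - 2*T (F(T, d) = -2*T - 3 = -3 - 2*T)
G(Q, q) = 9 + 3*Q (G(Q, q) = 3*(Q - 1*(-3)) = 3*(Q + 3) = 3*(3 + Q) = 9 + 3*Q)
-108*(-141) + G(F(5, -5), -2*(-2 + 1)) = -108*(-141) + (9 + 3*(-3 - 2*5)) = 15228 + (9 + 3*(-3 - 10)) = 15228 + (9 + 3*(-13)) = 15228 + (9 - 39) = 15228 - 30 = 15198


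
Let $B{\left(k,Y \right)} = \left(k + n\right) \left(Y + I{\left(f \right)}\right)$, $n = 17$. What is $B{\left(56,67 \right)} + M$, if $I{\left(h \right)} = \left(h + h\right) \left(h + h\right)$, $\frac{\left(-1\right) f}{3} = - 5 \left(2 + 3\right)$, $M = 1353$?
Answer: $1648744$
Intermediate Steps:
$f = 75$ ($f = - 3 \left(- 5 \left(2 + 3\right)\right) = - 3 \left(\left(-5\right) 5\right) = \left(-3\right) \left(-25\right) = 75$)
$I{\left(h \right)} = 4 h^{2}$ ($I{\left(h \right)} = 2 h 2 h = 4 h^{2}$)
$B{\left(k,Y \right)} = \left(17 + k\right) \left(22500 + Y\right)$ ($B{\left(k,Y \right)} = \left(k + 17\right) \left(Y + 4 \cdot 75^{2}\right) = \left(17 + k\right) \left(Y + 4 \cdot 5625\right) = \left(17 + k\right) \left(Y + 22500\right) = \left(17 + k\right) \left(22500 + Y\right)$)
$B{\left(56,67 \right)} + M = \left(382500 + 17 \cdot 67 + 22500 \cdot 56 + 67 \cdot 56\right) + 1353 = \left(382500 + 1139 + 1260000 + 3752\right) + 1353 = 1647391 + 1353 = 1648744$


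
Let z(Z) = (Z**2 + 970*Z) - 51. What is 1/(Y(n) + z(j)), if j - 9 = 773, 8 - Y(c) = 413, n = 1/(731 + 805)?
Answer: 1/1369608 ≈ 7.3014e-7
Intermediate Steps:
n = 1/1536 ≈ 0.00065104
Y(c) = -405 (Y(c) = 8 - 1*413 = 8 - 413 = -405)
j = 782 (j = 9 + 773 = 782)
z(Z) = -51 + Z**2 + 970*Z
1/(Y(n) + z(j)) = 1/(-405 + (-51 + 782**2 + 970*782)) = 1/(-405 + (-51 + 611524 + 758540)) = 1/(-405 + 1370013) = 1/1369608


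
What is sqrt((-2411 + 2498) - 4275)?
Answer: 2*I*sqrt(1047) ≈ 64.715*I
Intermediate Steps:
sqrt((-2411 + 2498) - 4275) = sqrt(87 - 4275) = sqrt(-4188) = 2*I*sqrt(1047)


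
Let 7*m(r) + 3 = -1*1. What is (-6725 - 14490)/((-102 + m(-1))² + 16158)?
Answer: -1039535/1307266 ≈ -0.79520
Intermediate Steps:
m(r) = -4/7 (m(r) = -3/7 + (-1*1)/7 = -3/7 + (⅐)*(-1) = -3/7 - ⅐ = -4/7)
(-6725 - 14490)/((-102 + m(-1))² + 16158) = (-6725 - 14490)/((-102 - 4/7)² + 16158) = -21215/((-718/7)² + 16158) = -21215/(515524/49 + 16158) = -21215/1307266/49 = -21215*49/1307266 = -1039535/1307266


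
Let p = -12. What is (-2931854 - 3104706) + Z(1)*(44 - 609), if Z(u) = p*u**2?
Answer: -6029780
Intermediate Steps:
Z(u) = -12*u**2
(-2931854 - 3104706) + Z(1)*(44 - 609) = (-2931854 - 3104706) + (-12*1**2)*(44 - 609) = -6036560 - 12*1*(-565) = -6036560 - 12*(-565) = -6036560 + 6780 = -6029780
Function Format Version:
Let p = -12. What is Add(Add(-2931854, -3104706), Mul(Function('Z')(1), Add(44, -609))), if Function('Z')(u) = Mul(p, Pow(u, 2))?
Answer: -6029780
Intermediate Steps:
Function('Z')(u) = Mul(-12, Pow(u, 2))
Add(Add(-2931854, -3104706), Mul(Function('Z')(1), Add(44, -609))) = Add(Add(-2931854, -3104706), Mul(Mul(-12, Pow(1, 2)), Add(44, -609))) = Add(-6036560, Mul(Mul(-12, 1), -565)) = Add(-6036560, Mul(-12, -565)) = Add(-6036560, 6780) = -6029780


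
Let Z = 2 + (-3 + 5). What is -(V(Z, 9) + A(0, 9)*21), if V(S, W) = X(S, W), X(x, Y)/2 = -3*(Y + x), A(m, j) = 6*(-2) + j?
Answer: 141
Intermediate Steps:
A(m, j) = -12 + j
Z = 4 (Z = 2 + 2 = 4)
X(x, Y) = -6*Y - 6*x (X(x, Y) = 2*(-3*(Y + x)) = 2*(-3*Y - 3*x) = -6*Y - 6*x)
V(S, W) = -6*S - 6*W (V(S, W) = -6*W - 6*S = -6*S - 6*W)
-(V(Z, 9) + A(0, 9)*21) = -((-6*4 - 6*9) + (-12 + 9)*21) = -((-24 - 54) - 3*21) = -(-78 - 63) = -1*(-141) = 141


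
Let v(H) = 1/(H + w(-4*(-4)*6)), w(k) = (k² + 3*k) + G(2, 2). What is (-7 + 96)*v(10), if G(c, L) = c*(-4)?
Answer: 89/9506 ≈ 0.0093625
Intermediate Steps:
G(c, L) = -4*c
w(k) = -8 + k² + 3*k (w(k) = (k² + 3*k) - 4*2 = (k² + 3*k) - 8 = -8 + k² + 3*k)
v(H) = 1/(9496 + H) (v(H) = 1/(H + (-8 + (-4*(-4)*6)² + 3*(-4*(-4)*6))) = 1/(H + (-8 + (16*6)² + 3*(16*6))) = 1/(H + (-8 + 96² + 3*96)) = 1/(H + (-8 + 9216 + 288)) = 1/(H + 9496) = 1/(9496 + H))
(-7 + 96)*v(10) = (-7 + 96)/(9496 + 10) = 89/9506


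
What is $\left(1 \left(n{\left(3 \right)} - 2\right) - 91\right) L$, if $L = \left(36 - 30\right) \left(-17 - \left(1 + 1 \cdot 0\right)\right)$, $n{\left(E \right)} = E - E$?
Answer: $10044$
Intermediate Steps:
$n{\left(E \right)} = 0$
$L = -108$ ($L = 6 \left(-17 - 1\right) = 6 \left(-18\right) = -108$)
$\left(1 \left(n{\left(3 \right)} - 2\right) - 91\right) L = \left(1 \left(0 - 2\right) - 91\right) \left(-108\right) = \left(1 \left(-2\right) - 91\right) \left(-108\right) = \left(-2 - 91\right) \left(-108\right) = \left(-93\right) \left(-108\right) = 10044$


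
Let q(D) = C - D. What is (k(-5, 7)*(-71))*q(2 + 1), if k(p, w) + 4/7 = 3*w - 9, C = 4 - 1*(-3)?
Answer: -22720/7 ≈ -3245.7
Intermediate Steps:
C = 7 (C = 4 + 3 = 7)
k(p, w) = -67/7 + 3*w (k(p, w) = -4/7 + (3*w - 9) = -4/7 + (-9 + 3*w) = -67/7 + 3*w)
q(D) = 7 - D
(k(-5, 7)*(-71))*q(2 + 1) = ((-67/7 + 3*7)*(-71))*(7 - (2 + 1)) = ((-67/7 + 21)*(-71))*(7 - 1*3) = ((80/7)*(-71))*(7 - 3) = -5680/7*4 = -22720/7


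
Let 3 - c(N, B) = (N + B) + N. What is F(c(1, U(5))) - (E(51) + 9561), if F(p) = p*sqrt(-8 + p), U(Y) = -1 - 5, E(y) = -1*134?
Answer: -9427 + 7*I ≈ -9427.0 + 7.0*I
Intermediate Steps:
E(y) = -134
U(Y) = -6
c(N, B) = 3 - B - 2*N (c(N, B) = 3 - ((N + B) + N) = 3 - ((B + N) + N) = 3 - (B + 2*N) = 3 + (-B - 2*N) = 3 - B - 2*N)
F(c(1, U(5))) - (E(51) + 9561) = (3 - 1*(-6) - 2*1)*sqrt(-8 + (3 - 1*(-6) - 2*1)) - (-134 + 9561) = (3 + 6 - 2)*sqrt(-8 + (3 + 6 - 2)) - 1*9427 = 7*sqrt(-8 + 7) - 9427 = 7*sqrt(-1) - 9427 = 7*I - 9427 = -9427 + 7*I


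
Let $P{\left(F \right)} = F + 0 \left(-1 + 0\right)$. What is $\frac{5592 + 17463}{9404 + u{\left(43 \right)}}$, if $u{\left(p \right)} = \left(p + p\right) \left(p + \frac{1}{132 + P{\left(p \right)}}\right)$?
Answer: $\frac{1344875}{764312} \approx 1.7596$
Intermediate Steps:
$P{\left(F \right)} = F$ ($P{\left(F \right)} = F + 0 \left(-1\right) = F + 0 = F$)
$u{\left(p \right)} = 2 p \left(p + \frac{1}{132 + p}\right)$ ($u{\left(p \right)} = \left(p + p\right) \left(p + \frac{1}{132 + p}\right) = 2 p \left(p + \frac{1}{132 + p}\right)$)
$\frac{5592 + 17463}{9404 + u{\left(43 \right)}} = \frac{5592 + 17463}{9404 + 2 \cdot 43 \frac{1}{132 + 43} \left(1 + 43^{2} + 132 \cdot 43\right)} = \frac{23055}{9404 + 2 \cdot 43 \cdot \frac{1}{175} \left(1 + 1849 + 5676\right)} = \frac{23055}{9404 + 2 \cdot 43 \cdot \frac{1}{175} \cdot 7526} = \frac{23055}{9404 + \frac{647236}{175}} = \frac{23055}{\frac{2292936}{175}} = 23055 \cdot \frac{175}{2292936} = \frac{1344875}{764312}$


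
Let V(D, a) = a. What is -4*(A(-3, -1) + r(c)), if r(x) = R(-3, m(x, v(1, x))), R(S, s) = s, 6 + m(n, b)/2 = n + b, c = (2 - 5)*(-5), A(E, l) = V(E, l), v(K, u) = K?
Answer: -76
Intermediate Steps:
A(E, l) = l
c = 15 (c = -3*(-5) = 15)
m(n, b) = -12 + 2*b + 2*n (m(n, b) = -12 + 2*(n + b) = -12 + 2*(b + n) = -12 + (2*b + 2*n) = -12 + 2*b + 2*n)
r(x) = -10 + 2*x (r(x) = -12 + 2*1 + 2*x = -12 + 2 + 2*x = -10 + 2*x)
-4*(A(-3, -1) + r(c)) = -4*(-1 + (-10 + 2*15)) = -4*(-1 + (-10 + 30)) = -4*(-1 + 20) = -4*19 = -76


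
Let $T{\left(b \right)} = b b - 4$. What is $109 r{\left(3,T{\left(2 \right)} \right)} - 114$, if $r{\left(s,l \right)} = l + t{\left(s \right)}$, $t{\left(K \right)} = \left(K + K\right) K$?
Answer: $1848$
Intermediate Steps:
$t{\left(K \right)} = 2 K^{2}$ ($t{\left(K \right)} = 2 K K = 2 K^{2}$)
$T{\left(b \right)} = -4 + b^{2}$ ($T{\left(b \right)} = b^{2} - 4 = -4 + b^{2}$)
$r{\left(s,l \right)} = l + 2 s^{2}$
$109 r{\left(3,T{\left(2 \right)} \right)} - 114 = 109 \left(\left(-4 + 2^{2}\right) + 2 \cdot 3^{2}\right) - 114 = 109 \left(\left(-4 + 4\right) + 2 \cdot 9\right) - 114 = 109 \left(0 + 18\right) - 114 = 109 \cdot 18 - 114 = 1962 - 114 = 1848$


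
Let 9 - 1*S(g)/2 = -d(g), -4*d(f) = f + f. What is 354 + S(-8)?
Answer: 380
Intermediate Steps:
d(f) = -f/2 (d(f) = -(f + f)/4 = -f/2)
S(g) = 18 - g (S(g) = 18 - (-2)*(-g/2) = 18 - g)
354 + S(-8) = 354 + (18 - 1*(-8)) = 354 + (18 + 8) = 354 + 26 = 380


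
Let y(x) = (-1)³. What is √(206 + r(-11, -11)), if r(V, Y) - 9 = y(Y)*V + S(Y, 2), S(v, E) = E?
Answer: 2*√57 ≈ 15.100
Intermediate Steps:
y(x) = -1
r(V, Y) = 11 - V (r(V, Y) = 9 + (-V + 2) = 9 + (2 - V) = 11 - V)
√(206 + r(-11, -11)) = √(206 + (11 - 1*(-11))) = √(206 + (11 + 11)) = √(206 + 22) = √228 = 2*√57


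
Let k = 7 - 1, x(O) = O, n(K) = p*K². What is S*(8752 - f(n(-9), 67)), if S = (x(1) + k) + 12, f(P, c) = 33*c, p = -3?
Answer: 124279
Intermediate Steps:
n(K) = -3*K²
k = 6
S = 19 (S = (1 + 6) + 12 = 7 + 12 = 19)
S*(8752 - f(n(-9), 67)) = 19*(8752 - 33*67) = 19*(8752 - 1*2211) = 19*(8752 - 2211) = 19*6541 = 124279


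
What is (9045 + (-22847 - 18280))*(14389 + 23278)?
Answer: -1208432694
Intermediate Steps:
(9045 + (-22847 - 18280))*(14389 + 23278) = (9045 - 41127)*37667 = -32082*37667 = -1208432694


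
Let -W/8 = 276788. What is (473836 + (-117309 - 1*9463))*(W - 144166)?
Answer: -818540032080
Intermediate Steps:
W = -2214304 (W = -8*276788 = -2214304)
(473836 + (-117309 - 1*9463))*(W - 144166) = (473836 + (-117309 - 1*9463))*(-2214304 - 144166) = (473836 + (-117309 - 9463))*(-2358470) = (473836 - 126772)*(-2358470) = 347064*(-2358470) = -818540032080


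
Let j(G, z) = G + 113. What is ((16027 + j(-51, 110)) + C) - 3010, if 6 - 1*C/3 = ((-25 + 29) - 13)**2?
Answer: 12854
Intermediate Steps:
j(G, z) = 113 + G
C = -225 (C = 18 - 3*((-25 + 29) - 13)**2 = 18 - 3*(4 - 13)**2 = 18 - 3*(-9)**2 = 18 - 3*81 = 18 - 243 = -225)
((16027 + j(-51, 110)) + C) - 3010 = ((16027 + (113 - 51)) - 225) - 3010 = ((16027 + 62) - 225) - 3010 = (16089 - 225) - 3010 = 15864 - 3010 = 12854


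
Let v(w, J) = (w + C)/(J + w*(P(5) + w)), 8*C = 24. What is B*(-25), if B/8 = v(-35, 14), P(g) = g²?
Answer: 1600/91 ≈ 17.582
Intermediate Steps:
C = 3 (C = (⅛)*24 = 3)
v(w, J) = (3 + w)/(J + w*(25 + w)) (v(w, J) = (w + 3)/(J + w*(5² + w)) = (3 + w)/(J + w*(25 + w)))
B = -64/91 (B = 8*((3 - 35)/(14 + (-35)² + 25*(-35))) = 8*(-32/(14 + 1225 - 875)) = 8*(-32/364) = 8*((1/364)*(-32)) = 8*(-8/91) = -64/91 ≈ -0.70330)
B*(-25) = -64/91*(-25) = 1600/91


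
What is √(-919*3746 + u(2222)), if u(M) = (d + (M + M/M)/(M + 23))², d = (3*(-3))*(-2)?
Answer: I*√17348841451661/2245 ≈ 1855.3*I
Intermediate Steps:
d = 18 (d = -9*(-2) = 18)
u(M) = (18 + (1 + M)/(23 + M))² (u(M) = (18 + (M + M/M)/(M + 23))² = (18 + (M + 1)/(23 + M))² = (18 + (1 + M)/(23 + M))²)
√(-919*3746 + u(2222)) = √(-919*3746 + (415 + 19*2222)²/(23 + 2222)²) = √(-3442574 + (415 + 42218)²/2245²) = √(-3442574 + (1/5040025)*42633²) = √(-3442574 + (1/5040025)*1817572689) = √(-3442574 + 1817572689/5040025) = √(-17348841451661/5040025) = I*√17348841451661/2245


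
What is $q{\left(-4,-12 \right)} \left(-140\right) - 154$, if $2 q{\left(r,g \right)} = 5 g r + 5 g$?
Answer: $-12754$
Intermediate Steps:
$q{\left(r,g \right)} = \frac{5 g}{2} + \frac{5 g r}{2}$ ($q{\left(r,g \right)} = \frac{5 g r + 5 g}{2} = \frac{5 g + 5 g r}{2} = \frac{5 g}{2} + \frac{5 g r}{2}$)
$q{\left(-4,-12 \right)} \left(-140\right) - 154 = \frac{5}{2} \left(-12\right) \left(1 - 4\right) \left(-140\right) - 154 = \frac{5}{2} \left(-12\right) \left(-3\right) \left(-140\right) - 154 = 90 \left(-140\right) - 154 = -12600 - 154 = -12754$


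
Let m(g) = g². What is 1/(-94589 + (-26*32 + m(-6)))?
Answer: -1/95385 ≈ -1.0484e-5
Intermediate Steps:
1/(-94589 + (-26*32 + m(-6))) = 1/(-94589 + (-26*32 + (-6)²)) = 1/(-94589 + (-832 + 36)) = 1/(-94589 - 796) = 1/(-95385) = -1/95385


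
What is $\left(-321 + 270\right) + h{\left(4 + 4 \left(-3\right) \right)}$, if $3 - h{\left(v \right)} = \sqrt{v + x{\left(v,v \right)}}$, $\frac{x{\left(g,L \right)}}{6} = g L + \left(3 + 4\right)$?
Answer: $-48 - \sqrt{418} \approx -68.445$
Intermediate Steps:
$x{\left(g,L \right)} = 42 + 6 L g$ ($x{\left(g,L \right)} = 6 \left(g L + \left(3 + 4\right)\right) = 6 \left(L g + 7\right) = 6 \left(7 + L g\right) = 42 + 6 L g$)
$h{\left(v \right)} = 3 - \sqrt{42 + v + 6 v^{2}}$ ($h{\left(v \right)} = 3 - \sqrt{v + \left(42 + 6 v v\right)} = 3 - \sqrt{v + \left(42 + 6 v^{2}\right)} = 3 - \sqrt{42 + v + 6 v^{2}}$)
$\left(-321 + 270\right) + h{\left(4 + 4 \left(-3\right) \right)} = \left(-321 + 270\right) + \left(3 - \sqrt{42 + \left(4 + 4 \left(-3\right)\right) + 6 \left(4 + 4 \left(-3\right)\right)^{2}}\right) = -51 + \left(3 - \sqrt{42 + \left(4 - 12\right) + 6 \left(4 - 12\right)^{2}}\right) = -51 + \left(3 - \sqrt{42 - 8 + 6 \left(-8\right)^{2}}\right) = -51 + \left(3 - \sqrt{42 - 8 + 6 \cdot 64}\right) = -51 + \left(3 - \sqrt{42 - 8 + 384}\right) = -51 + \left(3 - \sqrt{418}\right) = -48 - \sqrt{418}$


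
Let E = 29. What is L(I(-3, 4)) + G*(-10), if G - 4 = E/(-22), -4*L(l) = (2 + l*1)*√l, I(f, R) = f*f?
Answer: -1543/44 ≈ -35.068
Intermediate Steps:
I(f, R) = f²
L(l) = -√l*(2 + l)/4 (L(l) = -(2 + l*1)*√l/4 = -(2 + l)*√l/4 = -√l*(2 + l)/4)
G = 59/22 (G = 4 + 29/(-22) = 4 + 29*(-1/22) = 4 - 29/22 = 59/22 ≈ 2.6818)
L(I(-3, 4)) + G*(-10) = √((-3)²)*(-2 - 1*(-3)²)/4 + (59/22)*(-10) = √9*(-2 - 1*9)/4 - 295/11 = (¼)*3*(-2 - 9) - 295/11 = (¼)*3*(-11) - 295/11 = -33/4 - 295/11 = -1543/44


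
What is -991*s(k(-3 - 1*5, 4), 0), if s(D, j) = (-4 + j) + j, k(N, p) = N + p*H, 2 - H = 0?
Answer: 3964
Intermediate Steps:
H = 2 (H = 2 - 1*0 = 2 + 0 = 2)
k(N, p) = N + 2*p (k(N, p) = N + p*2 = N + 2*p)
s(D, j) = -4 + 2*j
-991*s(k(-3 - 1*5, 4), 0) = -991*(-4 + 2*0) = -991*(-4 + 0) = -991*(-4) = 3964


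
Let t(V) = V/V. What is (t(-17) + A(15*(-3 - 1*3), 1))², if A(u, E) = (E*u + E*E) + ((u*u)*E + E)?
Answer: 64208169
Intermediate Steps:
t(V) = 1
A(u, E) = E + E² + E*u + E*u² (A(u, E) = (E*u + E²) + (u²*E + E) = (E² + E*u) + (E*u² + E) = (E² + E*u) + (E + E*u²) = E + E² + E*u + E*u²)
(t(-17) + A(15*(-3 - 1*3), 1))² = (1 + 1*(1 + 1 + 15*(-3 - 1*3) + (15*(-3 - 1*3))²))² = (1 + 1*(1 + 1 + 15*(-3 - 3) + (15*(-3 - 3))²))² = (1 + 1*(1 + 1 + 15*(-6) + (15*(-6))²))² = (1 + 1*(1 + 1 - 90 + (-90)²))² = (1 + 1*(1 + 1 - 90 + 8100))² = (1 + 1*8012)² = (1 + 8012)² = 8013² = 64208169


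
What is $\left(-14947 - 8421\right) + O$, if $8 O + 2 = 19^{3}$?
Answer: $- \frac{180087}{8} \approx -22511.0$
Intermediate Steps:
$O = \frac{6857}{8}$ ($O = - \frac{1}{4} + \frac{19^{3}}{8} = - \frac{1}{4} + \frac{1}{8} \cdot 6859 = - \frac{1}{4} + \frac{6859}{8} = \frac{6857}{8} \approx 857.13$)
$\left(-14947 - 8421\right) + O = \left(-14947 - 8421\right) + \frac{6857}{8} = -23368 + \frac{6857}{8} = - \frac{180087}{8}$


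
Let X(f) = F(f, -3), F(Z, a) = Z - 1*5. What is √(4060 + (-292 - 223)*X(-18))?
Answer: √15905 ≈ 126.11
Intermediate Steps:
F(Z, a) = -5 + Z (F(Z, a) = Z - 5 = -5 + Z)
X(f) = -5 + f
√(4060 + (-292 - 223)*X(-18)) = √(4060 + (-292 - 223)*(-5 - 18)) = √(4060 - 515*(-23)) = √(4060 + 11845) = √15905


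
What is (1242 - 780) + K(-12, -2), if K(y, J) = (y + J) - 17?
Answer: 431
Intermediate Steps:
K(y, J) = -17 + J + y (K(y, J) = (J + y) - 17 = -17 + J + y)
(1242 - 780) + K(-12, -2) = (1242 - 780) + (-17 - 2 - 12) = 462 - 31 = 431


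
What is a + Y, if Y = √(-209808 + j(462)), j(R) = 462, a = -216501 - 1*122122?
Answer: -338623 + I*√209346 ≈ -3.3862e+5 + 457.54*I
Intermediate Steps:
a = -338623 (a = -216501 - 122122 = -338623)
Y = I*√209346 (Y = √(-209808 + 462) = √(-209346) = I*√209346 ≈ 457.54*I)
a + Y = -338623 + I*√209346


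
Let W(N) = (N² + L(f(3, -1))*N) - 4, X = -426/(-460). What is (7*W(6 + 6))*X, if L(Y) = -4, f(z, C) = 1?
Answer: 2982/5 ≈ 596.40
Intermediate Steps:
X = 213/230 (X = -426*(-1/460) = 213/230 ≈ 0.92609)
W(N) = -4 + N² - 4*N (W(N) = (N² - 4*N) - 4 = -4 + N² - 4*N)
(7*W(6 + 6))*X = (7*(-4 + (6 + 6)² - 4*(6 + 6)))*(213/230) = (7*(-4 + 12² - 4*12))*(213/230) = (7*(-4 + 144 - 48))*(213/230) = (7*92)*(213/230) = 644*(213/230) = 2982/5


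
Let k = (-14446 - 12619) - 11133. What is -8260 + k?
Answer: -46458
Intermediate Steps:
k = -38198 (k = -27065 - 11133 = -38198)
-8260 + k = -8260 - 38198 = -46458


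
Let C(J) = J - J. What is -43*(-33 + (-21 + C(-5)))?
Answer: 2322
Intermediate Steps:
C(J) = 0
-43*(-33 + (-21 + C(-5))) = -43*(-33 + (-21 + 0)) = -43*(-33 - 21) = -43*(-54) = 2322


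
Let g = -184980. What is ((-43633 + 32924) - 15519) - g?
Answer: 158752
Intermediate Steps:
((-43633 + 32924) - 15519) - g = ((-43633 + 32924) - 15519) - 1*(-184980) = (-10709 - 15519) + 184980 = -26228 + 184980 = 158752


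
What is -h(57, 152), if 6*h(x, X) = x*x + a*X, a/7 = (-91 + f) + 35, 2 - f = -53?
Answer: -2185/6 ≈ -364.17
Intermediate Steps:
f = 55 (f = 2 - 1*(-53) = 2 + 53 = 55)
a = -7 (a = 7*((-91 + 55) + 35) = 7*(-36 + 35) = 7*(-1) = -7)
h(x, X) = -7*X/6 + x²/6 (h(x, X) = (x*x - 7*X)/6 = (x² - 7*X)/6 = -7*X/6 + x²/6)
-h(57, 152) = -(-7/6*152 + (⅙)*57²) = -(-532/3 + (⅙)*3249) = -(-532/3 + 1083/2) = -1*2185/6 = -2185/6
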